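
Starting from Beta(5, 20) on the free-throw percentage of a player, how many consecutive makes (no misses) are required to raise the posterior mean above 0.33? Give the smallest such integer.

After k makes and 0 misses the posterior is Beta(5+k, 20), with mean (5+k)/(5+20+k).
Set (5+k)/(25+k) > 0.33 and solve: k > (0.33·25 − 5)/(1 − 0.33) = 4.851.
The smallest integer exceeding 4.851 is 5.

k = 5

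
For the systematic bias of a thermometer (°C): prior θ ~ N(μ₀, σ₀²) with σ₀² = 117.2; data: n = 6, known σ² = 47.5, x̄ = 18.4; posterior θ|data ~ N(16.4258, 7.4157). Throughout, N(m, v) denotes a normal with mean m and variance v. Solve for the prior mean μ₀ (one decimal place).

The posterior mean is a precision-weighted average: μ_n = (τ₀μ₀ + τ_data·x̄)/(τ₀+τ_data), with τ₀=1/σ₀² and τ_data=n/σ².
Here τ₀ = 1/117.2 = 0.008532 and τ_data = 6/47.5 = 0.126316, so τ_n = 0.134848.
Rearranging for μ₀: μ₀ = (μ_n·τ_n − τ_data·x̄)/τ₀ = (16.4258·0.134848 − 0.126316·18.4) / 0.008532 = -0.109228/0.008532 ≈ -12.8.

μ₀ = -12.8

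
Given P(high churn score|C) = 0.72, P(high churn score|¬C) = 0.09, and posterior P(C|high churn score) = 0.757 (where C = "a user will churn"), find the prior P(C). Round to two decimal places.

In odds form, posterior odds = prior odds × likelihood ratio, so prior odds = posterior odds ÷ LR.
Posterior odds = 0.757/(1−0.757) = 3.1152. LR = 0.72/0.09 = 8.0000.
Prior odds = 3.1152/8.0000 = 0.3894, so P(C) = 0.3894/(1+0.3894) ≈ 0.28.

P(C) = 0.28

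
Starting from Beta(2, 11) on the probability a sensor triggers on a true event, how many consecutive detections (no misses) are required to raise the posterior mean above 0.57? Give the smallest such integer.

k = 13

After k detections and 0 misses the posterior is Beta(2+k, 11), with mean (2+k)/(2+11+k).
Set (2+k)/(13+k) > 0.57 and solve: k > (0.57·13 − 2)/(1 − 0.57) = 12.581.
The smallest integer exceeding 12.581 is 13, and checking k=13: (15)/(26) = 0.5769 > 0.57.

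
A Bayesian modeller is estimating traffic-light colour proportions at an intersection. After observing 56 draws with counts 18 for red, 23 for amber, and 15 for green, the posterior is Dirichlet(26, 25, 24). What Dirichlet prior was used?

For a Dirichlet(α) prior with multinomial counts c, the posterior is Dirichlet(α + c) componentwise.
Subtract each count from the matching posterior parameter: 26−18=8, 25−23=2, 24−15=9.

Dirichlet(8, 2, 9)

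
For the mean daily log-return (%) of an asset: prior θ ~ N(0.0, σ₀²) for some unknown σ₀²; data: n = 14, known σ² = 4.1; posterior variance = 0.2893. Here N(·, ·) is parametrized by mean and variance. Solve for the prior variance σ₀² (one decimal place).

Posterior precision equals prior precision plus data precision: 1/σ_n² = 1/σ₀² + n/σ².
So 1/σ₀² = 1/0.2893 − 14/4.1 = 3.456619 − 3.414634 = 0.041985.
Hence σ₀² = 1/0.041985 ≈ 23.8.

σ₀² = 23.8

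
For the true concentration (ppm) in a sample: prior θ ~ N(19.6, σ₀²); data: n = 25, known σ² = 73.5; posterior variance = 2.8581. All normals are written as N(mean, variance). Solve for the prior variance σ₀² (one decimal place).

σ₀² = 102.6

Posterior precision equals prior precision plus data precision: 1/σ_n² = 1/σ₀² + n/σ².
So 1/σ₀² = 1/2.8581 − 25/73.5 = 0.349883 − 0.340136 = 0.009747.
Hence σ₀² = 1/0.009747 ≈ 102.6.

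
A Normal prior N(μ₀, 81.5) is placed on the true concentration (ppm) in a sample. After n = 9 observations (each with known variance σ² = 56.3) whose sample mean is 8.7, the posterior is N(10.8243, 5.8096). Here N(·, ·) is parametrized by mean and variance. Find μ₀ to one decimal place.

The posterior mean is a precision-weighted average: μ_n = (τ₀μ₀ + τ_data·x̄)/(τ₀+τ_data), with τ₀=1/σ₀² and τ_data=n/σ².
Here τ₀ = 1/81.5 = 0.012270 and τ_data = 9/56.3 = 0.159858, so τ_n = 0.172128.
Rearranging for μ₀: μ₀ = (μ_n·τ_n − τ_data·x̄)/τ₀ = (10.8243·0.172128 − 0.159858·8.7) / 0.012270 = 0.472401/0.012270 ≈ 38.5.

μ₀ = 38.5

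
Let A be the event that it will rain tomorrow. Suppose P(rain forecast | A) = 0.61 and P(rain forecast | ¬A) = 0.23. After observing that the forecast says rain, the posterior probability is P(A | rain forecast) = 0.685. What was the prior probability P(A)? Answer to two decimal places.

In odds form, posterior odds = prior odds × likelihood ratio, so prior odds = posterior odds ÷ LR.
Posterior odds = 0.685/(1−0.685) = 2.1746. LR = 0.61/0.23 = 2.6522.
Prior odds = 2.1746/2.6522 = 0.8199, so P(A) = 0.8199/(1+0.8199) ≈ 0.45.

P(A) = 0.45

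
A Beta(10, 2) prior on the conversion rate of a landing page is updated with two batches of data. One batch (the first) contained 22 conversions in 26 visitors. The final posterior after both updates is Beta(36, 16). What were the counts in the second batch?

4 conversions and 10 bounces

Sequential conjugate updates are equivalent to a single update on the pooled data, so total successes = posterior α − prior α and total failures = posterior β − prior β.
Total across both batches: 36−10=26 conversions, 16−2=14 bounces.
Subtract the first batch: 26−22=4 conversions and 14−4=10 bounces.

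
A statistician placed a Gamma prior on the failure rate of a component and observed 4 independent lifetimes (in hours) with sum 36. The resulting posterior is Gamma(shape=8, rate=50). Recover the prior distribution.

For an exponential likelihood with a Gamma(α, β) prior on the rate, n observations with total T give posterior Gamma(α+n, β+T).
So α = 8 − 4 = 4 and β = 50 − 36 = 14.

Gamma(shape=4, rate=14)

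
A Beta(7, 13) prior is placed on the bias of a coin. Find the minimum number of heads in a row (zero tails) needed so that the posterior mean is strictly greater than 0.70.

After k heads and 0 tails the posterior is Beta(7+k, 13), with mean (7+k)/(7+13+k).
Set (7+k)/(20+k) > 0.70 and solve: k > (0.70·20 − 7)/(1 − 0.70) = 23.333.
The smallest integer exceeding 23.333 is 24.

k = 24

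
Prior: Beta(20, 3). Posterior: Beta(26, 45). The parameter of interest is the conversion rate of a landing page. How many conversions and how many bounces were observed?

Beta is conjugate to the binomial likelihood: posterior = Beta(a+s, b+f).
So s = 26 − 20 = 6 and f = 45 − 3 = 42.

6 conversions and 42 bounces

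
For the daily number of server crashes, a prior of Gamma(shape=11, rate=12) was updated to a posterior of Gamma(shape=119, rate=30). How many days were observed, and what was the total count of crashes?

A Gamma(α, β) prior (rate parametrization) on a Poisson rate with n observations summing to S gives posterior Gamma(α+S, β+n).
Matching: Σxᵢ = 119 − 11 = 108 and n = 30 − 12 = 18.

n = 18 days with total 108 crashes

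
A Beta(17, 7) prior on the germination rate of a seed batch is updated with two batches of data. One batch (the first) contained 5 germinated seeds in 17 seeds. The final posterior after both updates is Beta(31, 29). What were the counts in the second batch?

9 germinated seeds and 10 non-germinating seeds

Sequential conjugate updates are equivalent to a single update on the pooled data, so total successes = posterior α − prior α and total failures = posterior β − prior β.
Total across both batches: 31−17=14 germinated seeds, 29−7=22 non-germinating seeds.
Subtract the first batch: 14−5=9 germinated seeds and 22−12=10 non-germinating seeds.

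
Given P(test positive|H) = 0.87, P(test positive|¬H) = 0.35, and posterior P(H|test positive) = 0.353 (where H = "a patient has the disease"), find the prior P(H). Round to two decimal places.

P(H) = 0.18

Bayes' rule in odds form gives O(H|E) = O(H)·[P(E|H)/P(E|¬H)], hence O(H) = O(H|E)/LR.
Posterior odds = 0.353/(1−0.353) = 0.5456. LR = 0.87/0.35 = 2.4857.
Prior odds = 0.5456/2.4857 = 0.2195, so P(H) = 0.2195/(1+0.2195) ≈ 0.18.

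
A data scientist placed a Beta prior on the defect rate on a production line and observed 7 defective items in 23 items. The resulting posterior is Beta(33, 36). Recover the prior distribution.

Under Beta–binomial conjugacy the posterior parameters are (a+s, b+f).
So a = 33 − 7 = 26 and b = 36 − 16 = 20.

Beta(26, 20)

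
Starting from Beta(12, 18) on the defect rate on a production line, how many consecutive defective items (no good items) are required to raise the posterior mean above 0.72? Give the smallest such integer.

After k defective items and 0 good items the posterior is Beta(12+k, 18), with mean (12+k)/(12+18+k).
Set (12+k)/(30+k) > 0.72 and solve: k > (0.72·30 − 12)/(1 − 0.72) = 34.286.
The smallest integer exceeding 34.286 is 35, and checking k=35: (47)/(65) = 0.7231 > 0.72.

k = 35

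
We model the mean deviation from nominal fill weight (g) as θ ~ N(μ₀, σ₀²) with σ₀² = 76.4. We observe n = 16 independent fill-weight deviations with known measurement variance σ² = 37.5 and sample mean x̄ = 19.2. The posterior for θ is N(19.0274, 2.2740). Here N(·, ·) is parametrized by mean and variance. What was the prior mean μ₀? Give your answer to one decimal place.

μ₀ = 13.4

The posterior mean is a precision-weighted average: μ_n = (τ₀μ₀ + τ_data·x̄)/(τ₀+τ_data), with τ₀=1/σ₀² and τ_data=n/σ².
Here τ₀ = 1/76.4 = 0.013089 and τ_data = 16/37.5 = 0.426667, so τ_n = 0.439756.
Rearranging for μ₀: μ₀ = (μ_n·τ_n − τ_data·x̄)/τ₀ = (19.0274·0.439756 − 0.426667·19.2) / 0.013089 = 0.175407/0.013089 ≈ 13.4.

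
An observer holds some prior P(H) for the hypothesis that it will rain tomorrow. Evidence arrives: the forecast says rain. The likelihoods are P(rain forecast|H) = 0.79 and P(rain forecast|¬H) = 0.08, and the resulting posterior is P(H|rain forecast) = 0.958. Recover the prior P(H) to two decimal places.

Bayes' rule in odds form gives O(H|E) = O(H)·[P(E|H)/P(E|¬H)], hence O(H) = O(H|E)/LR.
Posterior odds = 0.958/(1−0.958) = 22.8095. LR = 0.79/0.08 = 9.8750.
Prior odds = 22.8095/9.8750 = 2.3098, so P(H) = 2.3098/(1+2.3098) ≈ 0.70.

P(H) = 0.70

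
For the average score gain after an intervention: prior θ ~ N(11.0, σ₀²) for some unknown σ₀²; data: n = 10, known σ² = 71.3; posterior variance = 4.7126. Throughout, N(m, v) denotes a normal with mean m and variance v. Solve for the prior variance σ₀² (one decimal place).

σ₀² = 13.9

For the Normal–Normal model with known σ², precisions add: τ_n = τ₀ + n/σ².
So 1/σ₀² = 1/4.7126 − 10/71.3 = 0.212197 − 0.140252 = 0.071945.
Hence σ₀² = 1/0.071945 ≈ 13.9.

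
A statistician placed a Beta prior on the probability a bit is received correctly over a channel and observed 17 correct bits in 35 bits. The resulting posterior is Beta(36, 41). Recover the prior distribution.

Beta(19, 23)

Beta is conjugate to the binomial likelihood: posterior = Beta(a+s, b+f).
So a = 36 − 17 = 19 and b = 41 − 18 = 23.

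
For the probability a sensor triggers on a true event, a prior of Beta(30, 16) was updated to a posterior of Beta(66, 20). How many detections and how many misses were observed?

Under Beta–binomial conjugacy the posterior parameters are (α+s, β+f).
Match parameters: s=66−30=36, f=20−16=4.

36 detections and 4 misses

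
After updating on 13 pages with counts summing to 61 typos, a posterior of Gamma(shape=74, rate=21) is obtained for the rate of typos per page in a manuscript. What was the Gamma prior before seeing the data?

A Gamma(α, β) prior (rate parametrization) on a Poisson rate with n observations summing to S gives posterior Gamma(α+S, β+n).
So α = 74 − 61 = 13 and β = 21 − 13 = 8.

Gamma(shape=13, rate=8)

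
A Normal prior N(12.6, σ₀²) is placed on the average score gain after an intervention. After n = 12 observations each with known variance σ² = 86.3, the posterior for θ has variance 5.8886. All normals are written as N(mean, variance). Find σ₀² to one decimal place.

σ₀² = 32.5

For the Normal–Normal model with known σ², precisions add: τ_n = τ₀ + n/σ².
So 1/σ₀² = 1/5.8886 − 12/86.3 = 0.169820 − 0.139050 = 0.030770.
Hence σ₀² = 1/0.030770 ≈ 32.5.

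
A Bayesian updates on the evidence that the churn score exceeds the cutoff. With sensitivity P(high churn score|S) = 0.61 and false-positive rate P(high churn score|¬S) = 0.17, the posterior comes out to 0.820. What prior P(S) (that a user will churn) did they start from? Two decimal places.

Bayes' rule in odds form gives O(S|E) = O(S)·[P(E|S)/P(E|¬S)], hence O(S) = O(S|E)/LR.
Posterior odds = 0.820/(1−0.820) = 4.5556. LR = 0.61/0.17 = 3.5882.
Prior odds = 4.5556/3.5882 = 1.2696, so P(S) = 1.2696/(1+1.2696) ≈ 0.56.

P(S) = 0.56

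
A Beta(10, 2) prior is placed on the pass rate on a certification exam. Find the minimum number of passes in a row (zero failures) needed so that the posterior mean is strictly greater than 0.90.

k = 9

After k passes and 0 failures the posterior is Beta(10+k, 2), with mean (10+k)/(10+2+k).
Set (10+k)/(12+k) > 0.90 and solve: k > (0.90·12 − 10)/(1 − 0.90) = 8.000.
The smallest integer exceeding 8.000 is 9.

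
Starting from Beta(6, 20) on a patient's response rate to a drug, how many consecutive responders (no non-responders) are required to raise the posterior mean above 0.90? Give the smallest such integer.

k = 175

After k responders and 0 non-responders the posterior is Beta(6+k, 20), with mean (6+k)/(6+20+k).
Set (6+k)/(26+k) > 0.90 and solve: k > (0.90·26 − 6)/(1 − 0.90) = 174.000.
The smallest integer exceeding 174.000 is 175.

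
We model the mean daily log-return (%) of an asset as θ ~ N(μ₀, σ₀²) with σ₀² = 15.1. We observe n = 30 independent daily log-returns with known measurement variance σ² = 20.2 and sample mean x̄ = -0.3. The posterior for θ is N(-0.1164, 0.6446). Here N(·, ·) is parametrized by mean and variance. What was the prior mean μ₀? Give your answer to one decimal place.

μ₀ = 4.0

The posterior mean is a precision-weighted average: μ_n = (τ₀μ₀ + τ_data·x̄)/(τ₀+τ_data), with τ₀=1/σ₀² and τ_data=n/σ².
Here τ₀ = 1/15.1 = 0.066225 and τ_data = 30/20.2 = 1.485149, so τ_n = 1.551374.
Rearranging for μ₀: μ₀ = (μ_n·τ_n − τ_data·x̄)/τ₀ = (-0.1164·1.551374 − 1.485149·-0.3) / 0.066225 = 0.264965/0.066225 ≈ 4.0.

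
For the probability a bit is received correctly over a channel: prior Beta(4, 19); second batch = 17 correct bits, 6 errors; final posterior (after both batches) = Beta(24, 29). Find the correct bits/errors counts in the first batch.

Sequential conjugate updates are equivalent to a single update on the pooled data, so total successes = posterior α − prior α and total failures = posterior β − prior β.
Total across both batches: 24−4=20 correct bits, 29−19=10 errors.
Subtract the second batch: 20−17=3 correct bits and 10−6=4 errors.

3 correct bits and 4 errors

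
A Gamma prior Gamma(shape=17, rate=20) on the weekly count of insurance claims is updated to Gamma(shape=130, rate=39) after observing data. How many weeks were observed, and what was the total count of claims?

Gamma–Poisson conjugacy: posterior shape = α + Σxᵢ, posterior rate = β + n.
Matching: Σxᵢ = 130 − 17 = 113 and n = 39 − 20 = 19.

n = 19 weeks with total 113 claims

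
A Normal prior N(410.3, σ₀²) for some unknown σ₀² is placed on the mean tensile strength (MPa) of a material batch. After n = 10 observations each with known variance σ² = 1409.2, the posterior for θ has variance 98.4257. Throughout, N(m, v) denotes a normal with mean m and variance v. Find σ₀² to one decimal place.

Posterior precision equals prior precision plus data precision: 1/σ_n² = 1/σ₀² + n/σ².
So 1/σ₀² = 1/98.4257 − 10/1409.2 = 0.010160 − 0.007096 = 0.003064.
Hence σ₀² = 1/0.003064 ≈ 326.4.

σ₀² = 326.4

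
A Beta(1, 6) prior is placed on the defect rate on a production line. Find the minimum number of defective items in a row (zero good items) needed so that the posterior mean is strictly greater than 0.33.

After k defective items and 0 good items the posterior is Beta(1+k, 6), with mean (1+k)/(1+6+k).
Set (1+k)/(7+k) > 0.33 and solve: k > (0.33·7 − 1)/(1 − 0.33) = 1.955.
The smallest integer exceeding 1.955 is 2, and checking k=2: (3)/(9) = 0.3333 > 0.33.

k = 2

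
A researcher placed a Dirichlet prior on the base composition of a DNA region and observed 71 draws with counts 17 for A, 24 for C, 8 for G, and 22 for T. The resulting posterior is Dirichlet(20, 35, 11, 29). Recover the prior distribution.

Dirichlet(3, 11, 3, 7)

For a Dirichlet(α) prior with multinomial counts c, the posterior is Dirichlet(α + c) componentwise.
Subtract each count from the matching posterior parameter: 20−17=3, 35−24=11, 11−8=3, 29−22=7.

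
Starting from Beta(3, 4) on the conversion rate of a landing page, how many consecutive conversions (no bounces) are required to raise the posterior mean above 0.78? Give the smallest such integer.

k = 12

After k conversions and 0 bounces the posterior is Beta(3+k, 4), with mean (3+k)/(3+4+k).
Set (3+k)/(7+k) > 0.78 and solve: k > (0.78·7 − 3)/(1 − 0.78) = 11.182.
The smallest integer exceeding 11.182 is 12, and checking k=12: (15)/(19) = 0.7895 > 0.78.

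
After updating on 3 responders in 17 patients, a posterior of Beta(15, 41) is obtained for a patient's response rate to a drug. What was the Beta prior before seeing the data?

Beta(12, 27)

Beta is conjugate to the binomial likelihood: posterior = Beta(a+s, b+f).
Subtract the data counts: 15−3=12, 41−14=27.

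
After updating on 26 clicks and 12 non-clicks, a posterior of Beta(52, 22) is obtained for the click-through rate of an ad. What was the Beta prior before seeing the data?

Beta(26, 10)

Under Beta–binomial conjugacy the posterior parameters are (α+s, β+f).
So α = 52 − 26 = 26 and β = 22 − 12 = 10.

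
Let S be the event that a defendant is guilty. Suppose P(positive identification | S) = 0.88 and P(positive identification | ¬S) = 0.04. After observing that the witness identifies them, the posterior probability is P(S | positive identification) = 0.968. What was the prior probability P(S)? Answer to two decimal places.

In odds form, posterior odds = prior odds × likelihood ratio, so prior odds = posterior odds ÷ LR.
Posterior odds = 0.968/(1−0.968) = 30.2500. LR = 0.88/0.04 = 22.0000.
Prior odds = 30.2500/22.0000 = 1.3750, so P(S) = 1.3750/(1+1.3750) ≈ 0.58.

P(S) = 0.58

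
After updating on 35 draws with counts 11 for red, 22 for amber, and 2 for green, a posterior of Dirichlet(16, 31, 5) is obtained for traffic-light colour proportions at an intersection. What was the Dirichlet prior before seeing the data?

For a Dirichlet(α) prior with multinomial counts c, the posterior is Dirichlet(α + c) componentwise.
Subtract each count from the matching posterior parameter: 16−11=5, 31−22=9, 5−2=3.

Dirichlet(5, 9, 3)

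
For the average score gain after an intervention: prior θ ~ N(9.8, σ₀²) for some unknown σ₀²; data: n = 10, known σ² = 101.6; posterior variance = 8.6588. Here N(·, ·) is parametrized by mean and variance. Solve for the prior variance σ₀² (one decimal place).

σ₀² = 58.6

Posterior precision equals prior precision plus data precision: 1/σ_n² = 1/σ₀² + n/σ².
So 1/σ₀² = 1/8.6588 − 10/101.6 = 0.115489 − 0.098425 = 0.017064.
Hence σ₀² = 1/0.017064 ≈ 58.6.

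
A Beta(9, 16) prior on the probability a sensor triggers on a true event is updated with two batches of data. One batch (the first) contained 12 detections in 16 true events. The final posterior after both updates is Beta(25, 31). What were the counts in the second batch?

4 detections and 11 misses

Because Beta–binomial updating is additive in the counts, the combined data contributed (α_post−α_prior, β_post−β_prior) successes and failures.
Total across both batches: 25−9=16 detections, 31−16=15 misses.
Subtract the first batch: 16−12=4 detections and 15−4=11 misses.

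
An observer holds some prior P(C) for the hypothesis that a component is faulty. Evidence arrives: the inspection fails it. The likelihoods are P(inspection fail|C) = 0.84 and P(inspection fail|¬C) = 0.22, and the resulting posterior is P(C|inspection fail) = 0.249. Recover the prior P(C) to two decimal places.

P(C) = 0.08

Bayes' rule in odds form gives O(C|E) = O(C)·[P(E|C)/P(E|¬C)], hence O(C) = O(C|E)/LR.
Posterior odds = 0.249/(1−0.249) = 0.3316. LR = 0.84/0.22 = 3.8182.
Prior odds = 0.3316/3.8182 = 0.0868, so P(C) = 0.0868/(1+0.0868) ≈ 0.08.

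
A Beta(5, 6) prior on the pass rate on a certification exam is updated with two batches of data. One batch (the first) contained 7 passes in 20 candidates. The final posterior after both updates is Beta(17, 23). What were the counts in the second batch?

Because Beta–binomial updating is additive in the counts, the combined data contributed (α_post−α_prior, β_post−β_prior) successes and failures.
Total across both batches: 17−5=12 passes, 23−6=17 failures.
Subtract the first batch: 12−7=5 passes and 17−13=4 failures.

5 passes and 4 failures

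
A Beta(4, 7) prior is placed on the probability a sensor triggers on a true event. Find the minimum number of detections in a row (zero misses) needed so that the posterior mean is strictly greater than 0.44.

k = 2

After k detections and 0 misses the posterior is Beta(4+k, 7), with mean (4+k)/(4+7+k).
Set (4+k)/(11+k) > 0.44 and solve: k > (0.44·11 − 4)/(1 − 0.44) = 1.500.
The smallest integer exceeding 1.500 is 2, and checking k=2: (6)/(13) = 0.4615 > 0.44.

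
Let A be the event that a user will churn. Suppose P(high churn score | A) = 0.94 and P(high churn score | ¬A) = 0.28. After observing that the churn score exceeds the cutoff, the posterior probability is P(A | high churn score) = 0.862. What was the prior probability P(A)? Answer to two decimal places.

Bayes' rule in odds form gives O(A|E) = O(A)·[P(E|A)/P(E|¬A)], hence O(A) = O(A|E)/LR.
Posterior odds = 0.862/(1−0.862) = 6.2464. LR = 0.94/0.28 = 3.3571.
Prior odds = 6.2464/3.3571 = 1.8607, so P(A) = 1.8607/(1+1.8607) ≈ 0.65.

P(A) = 0.65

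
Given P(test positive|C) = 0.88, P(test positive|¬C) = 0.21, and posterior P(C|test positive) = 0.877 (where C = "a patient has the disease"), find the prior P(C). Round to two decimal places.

In odds form, posterior odds = prior odds × likelihood ratio, so prior odds = posterior odds ÷ LR.
Posterior odds = 0.877/(1−0.877) = 7.1301. LR = 0.88/0.21 = 4.1905.
Prior odds = 7.1301/4.1905 = 1.7015, so P(C) = 1.7015/(1+1.7015) ≈ 0.63.

P(C) = 0.63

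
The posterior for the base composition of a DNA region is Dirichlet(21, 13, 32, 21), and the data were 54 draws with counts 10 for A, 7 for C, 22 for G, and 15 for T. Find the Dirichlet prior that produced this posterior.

Dirichlet(11, 6, 10, 6)

For a Dirichlet(α) prior with multinomial counts c, the posterior is Dirichlet(α + c) componentwise.
Subtract each count from the matching posterior parameter: 21−10=11, 13−7=6, 32−22=10, 21−15=6.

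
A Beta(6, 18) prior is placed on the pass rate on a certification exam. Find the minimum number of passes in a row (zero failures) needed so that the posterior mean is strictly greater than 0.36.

After k passes and 0 failures the posterior is Beta(6+k, 18), with mean (6+k)/(6+18+k).
Set (6+k)/(24+k) > 0.36 and solve: k > (0.36·24 − 6)/(1 − 0.36) = 4.125.
The smallest integer exceeding 4.125 is 5, and checking k=5: (11)/(29) = 0.3793 > 0.36.

k = 5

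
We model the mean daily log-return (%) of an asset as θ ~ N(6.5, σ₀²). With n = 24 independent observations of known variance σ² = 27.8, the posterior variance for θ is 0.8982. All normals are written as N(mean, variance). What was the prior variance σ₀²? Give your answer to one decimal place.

σ₀² = 4.0

Posterior precision equals prior precision plus data precision: 1/σ_n² = 1/σ₀² + n/σ².
So 1/σ₀² = 1/0.8982 − 24/27.8 = 1.113338 − 0.863309 = 0.250029.
Hence σ₀² = 1/0.250029 ≈ 4.0.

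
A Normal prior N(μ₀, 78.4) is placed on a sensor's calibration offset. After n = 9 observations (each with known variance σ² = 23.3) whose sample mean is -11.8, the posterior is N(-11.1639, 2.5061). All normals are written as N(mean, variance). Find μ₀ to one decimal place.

μ₀ = 8.1

The posterior mean is a precision-weighted average: μ_n = (τ₀μ₀ + τ_data·x̄)/(τ₀+τ_data), with τ₀=1/σ₀² and τ_data=n/σ².
Here τ₀ = 1/78.4 = 0.012755 and τ_data = 9/23.3 = 0.386266, so τ_n = 0.399021.
Rearranging for μ₀: μ₀ = (μ_n·τ_n − τ_data·x̄)/τ₀ = (-11.1639·0.399021 − 0.386266·-11.8) / 0.012755 = 0.103308/0.012755 ≈ 8.1.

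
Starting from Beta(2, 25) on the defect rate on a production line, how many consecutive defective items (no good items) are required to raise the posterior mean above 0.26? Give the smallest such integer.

After k defective items and 0 good items the posterior is Beta(2+k, 25), with mean (2+k)/(2+25+k).
Set (2+k)/(27+k) > 0.26 and solve: k > (0.26·27 − 2)/(1 − 0.26) = 6.784.
The smallest integer exceeding 6.784 is 7.

k = 7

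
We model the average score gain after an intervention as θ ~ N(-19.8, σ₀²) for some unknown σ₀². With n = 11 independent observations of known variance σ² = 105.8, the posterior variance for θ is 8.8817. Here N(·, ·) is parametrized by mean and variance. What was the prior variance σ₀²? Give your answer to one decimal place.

For the Normal–Normal model with known σ², precisions add: τ_n = τ₀ + n/σ².
So 1/σ₀² = 1/8.8817 − 11/105.8 = 0.112591 − 0.103970 = 0.008621.
Hence σ₀² = 1/0.008621 ≈ 116.0.

σ₀² = 116.0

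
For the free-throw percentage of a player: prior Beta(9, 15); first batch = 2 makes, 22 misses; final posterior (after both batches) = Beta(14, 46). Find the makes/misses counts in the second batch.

Sequential conjugate updates are equivalent to a single update on the pooled data, so total successes = posterior α − prior α and total failures = posterior β − prior β.
Total across both batches: 14−9=5 makes, 46−15=31 misses.
Subtract the first batch: 5−2=3 makes and 31−22=9 misses.

3 makes and 9 misses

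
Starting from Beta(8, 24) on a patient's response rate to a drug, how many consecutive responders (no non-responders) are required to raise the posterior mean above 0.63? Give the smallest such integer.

k = 33

After k responders and 0 non-responders the posterior is Beta(8+k, 24), with mean (8+k)/(8+24+k).
Set (8+k)/(32+k) > 0.63 and solve: k > (0.63·32 − 8)/(1 − 0.63) = 32.865.
The smallest integer exceeding 32.865 is 33.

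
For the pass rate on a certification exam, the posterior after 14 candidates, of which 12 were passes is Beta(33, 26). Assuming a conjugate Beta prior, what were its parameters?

Beta is conjugate to the binomial likelihood: posterior = Beta(a+s, b+f).
So a = 33 − 12 = 21 and b = 26 − 2 = 24.

Beta(21, 24)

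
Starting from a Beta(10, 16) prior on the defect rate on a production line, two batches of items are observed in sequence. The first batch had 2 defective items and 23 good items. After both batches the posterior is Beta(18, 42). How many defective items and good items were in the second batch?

Because Beta–binomial updating is additive in the counts, the combined data contributed (α_post−α_prior, β_post−β_prior) successes and failures.
Total across both batches: 18−10=8 defective items, 42−16=26 good items.
Subtract the first batch: 8−2=6 defective items and 26−23=3 good items.

6 defective items and 3 good items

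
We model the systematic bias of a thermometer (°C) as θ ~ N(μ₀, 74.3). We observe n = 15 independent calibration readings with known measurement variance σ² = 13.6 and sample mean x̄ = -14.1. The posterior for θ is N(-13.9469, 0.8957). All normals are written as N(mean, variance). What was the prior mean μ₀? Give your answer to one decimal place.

The posterior mean is a precision-weighted average: μ_n = (τ₀μ₀ + τ_data·x̄)/(τ₀+τ_data), with τ₀=1/σ₀² and τ_data=n/σ².
Here τ₀ = 1/74.3 = 0.013459 and τ_data = 15/13.6 = 1.102941, so τ_n = 1.116400.
Rearranging for μ₀: μ₀ = (μ_n·τ_n − τ_data·x̄)/τ₀ = (-13.9469·1.116400 − 1.102941·-14.1) / 0.013459 = -0.018851/0.013459 ≈ -1.4.

μ₀ = -1.4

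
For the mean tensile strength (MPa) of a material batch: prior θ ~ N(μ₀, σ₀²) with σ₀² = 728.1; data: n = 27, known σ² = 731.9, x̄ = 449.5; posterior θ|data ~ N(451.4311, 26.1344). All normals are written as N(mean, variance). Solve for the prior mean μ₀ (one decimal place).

The posterior mean is a precision-weighted average: μ_n = (τ₀μ₀ + τ_data·x̄)/(τ₀+τ_data), with τ₀=1/σ₀² and τ_data=n/σ².
Here τ₀ = 1/728.1 = 0.001373 and τ_data = 27/731.9 = 0.036890, so τ_n = 0.038263.
Rearranging for μ₀: μ₀ = (μ_n·τ_n − τ_data·x̄)/τ₀ = (451.4311·0.038263 − 0.036890·449.5) / 0.001373 = 0.691053/0.001373 ≈ 503.3.

μ₀ = 503.3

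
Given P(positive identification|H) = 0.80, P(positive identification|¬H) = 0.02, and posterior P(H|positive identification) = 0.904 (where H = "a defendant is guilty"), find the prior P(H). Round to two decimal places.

P(H) = 0.19

In odds form, posterior odds = prior odds × likelihood ratio, so prior odds = posterior odds ÷ LR.
Posterior odds = 0.904/(1−0.904) = 9.4167. LR = 0.80/0.02 = 40.0000.
Prior odds = 9.4167/40.0000 = 0.2354, so P(H) = 0.2354/(1+0.2354) ≈ 0.19.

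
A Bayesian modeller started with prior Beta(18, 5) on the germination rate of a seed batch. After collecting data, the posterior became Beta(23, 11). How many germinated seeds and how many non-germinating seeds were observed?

5 germinated seeds and 6 non-germinating seeds

Under Beta–binomial conjugacy the posterior parameters are (a+s, b+f).
So s = 23 − 18 = 5 and f = 11 − 5 = 6.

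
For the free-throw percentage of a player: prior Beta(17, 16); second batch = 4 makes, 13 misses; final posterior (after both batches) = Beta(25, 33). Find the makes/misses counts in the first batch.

4 makes and 4 misses

Because Beta–binomial updating is additive in the counts, the combined data contributed (α_post−α_prior, β_post−β_prior) successes and failures.
Total across both batches: 25−17=8 makes, 33−16=17 misses.
Subtract the second batch: 8−4=4 makes and 17−13=4 misses.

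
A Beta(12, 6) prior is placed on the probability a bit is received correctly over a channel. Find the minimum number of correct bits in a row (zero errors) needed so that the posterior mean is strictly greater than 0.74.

After k correct bits and 0 errors the posterior is Beta(12+k, 6), with mean (12+k)/(12+6+k).
Set (12+k)/(18+k) > 0.74 and solve: k > (0.74·18 − 12)/(1 − 0.74) = 5.077.
The smallest integer exceeding 5.077 is 6, and checking k=6: (18)/(24) = 0.7500 > 0.74.

k = 6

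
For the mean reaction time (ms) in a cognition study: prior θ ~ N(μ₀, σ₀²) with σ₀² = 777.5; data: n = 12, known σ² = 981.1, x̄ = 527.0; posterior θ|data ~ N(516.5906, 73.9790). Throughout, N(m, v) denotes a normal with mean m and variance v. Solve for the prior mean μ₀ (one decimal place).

μ₀ = 417.6

With known observation variance, the Normal–Normal posterior has precision τ_n = τ₀ + n/σ² and mean μ_n = (τ₀μ₀ + (n/σ²)x̄)/τ_n.
Here τ₀ = 1/777.5 = 0.001286 and τ_data = 12/981.1 = 0.012231, so τ_n = 0.013517.
Rearranging for μ₀: μ₀ = (μ_n·τ_n − τ_data·x̄)/τ₀ = (516.5906·0.013517 − 0.012231·527.0) / 0.001286 = 0.537018/0.001286 ≈ 417.6.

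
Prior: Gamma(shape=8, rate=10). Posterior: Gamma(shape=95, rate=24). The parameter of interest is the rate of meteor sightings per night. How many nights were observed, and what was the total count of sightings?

Gamma–Poisson conjugacy: posterior shape = α + Σxᵢ, posterior rate = β + n.
Matching: Σxᵢ = 95 − 8 = 87 and n = 24 − 10 = 14.

n = 14 nights with total 87 sightings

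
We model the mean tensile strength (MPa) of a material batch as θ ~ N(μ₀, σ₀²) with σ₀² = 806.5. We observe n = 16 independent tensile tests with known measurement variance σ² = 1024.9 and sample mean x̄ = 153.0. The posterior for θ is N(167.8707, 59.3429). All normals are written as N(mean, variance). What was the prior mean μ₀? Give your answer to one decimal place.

μ₀ = 355.1

With known observation variance, the Normal–Normal posterior has precision τ_n = τ₀ + n/σ² and mean μ_n = (τ₀μ₀ + (n/σ²)x̄)/τ_n.
Here τ₀ = 1/806.5 = 0.001240 and τ_data = 16/1024.9 = 0.015611, so τ_n = 0.016851.
Rearranging for μ₀: μ₀ = (μ_n·τ_n − τ_data·x̄)/τ₀ = (167.8707·0.016851 − 0.015611·153.0) / 0.001240 = 0.440306/0.001240 ≈ 355.1.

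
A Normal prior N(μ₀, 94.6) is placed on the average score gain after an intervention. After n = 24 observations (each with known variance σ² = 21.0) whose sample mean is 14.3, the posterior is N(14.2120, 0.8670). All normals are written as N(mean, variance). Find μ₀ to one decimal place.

μ₀ = 4.7

With known observation variance, the Normal–Normal posterior has precision τ_n = τ₀ + n/σ² and mean μ_n = (τ₀μ₀ + (n/σ²)x̄)/τ_n.
Here τ₀ = 1/94.6 = 0.010571 and τ_data = 24/21.0 = 1.142857, so τ_n = 1.153428.
Rearranging for μ₀: μ₀ = (μ_n·τ_n − τ_data·x̄)/τ₀ = (14.2120·1.153428 − 1.142857·14.3) / 0.010571 = 0.049664/0.010571 ≈ 4.7.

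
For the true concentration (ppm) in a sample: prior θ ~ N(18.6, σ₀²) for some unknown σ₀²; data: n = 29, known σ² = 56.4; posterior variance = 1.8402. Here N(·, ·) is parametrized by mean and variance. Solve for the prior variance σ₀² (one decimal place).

σ₀² = 34.2

For the Normal–Normal model with known σ², precisions add: τ_n = τ₀ + n/σ².
So 1/σ₀² = 1/1.8402 − 29/56.4 = 0.543419 − 0.514184 = 0.029235.
Hence σ₀² = 1/0.029235 ≈ 34.2.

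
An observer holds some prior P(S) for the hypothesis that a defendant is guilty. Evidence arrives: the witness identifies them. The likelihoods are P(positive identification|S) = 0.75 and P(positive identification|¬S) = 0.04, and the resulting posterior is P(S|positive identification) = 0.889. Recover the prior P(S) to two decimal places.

P(S) = 0.30

Bayes' rule in odds form gives O(S|E) = O(S)·[P(E|S)/P(E|¬S)], hence O(S) = O(S|E)/LR.
Posterior odds = 0.889/(1−0.889) = 8.0090. LR = 0.75/0.04 = 18.7500.
Prior odds = 8.0090/18.7500 = 0.4271, so P(S) = 0.4271/(1+0.4271) ≈ 0.30.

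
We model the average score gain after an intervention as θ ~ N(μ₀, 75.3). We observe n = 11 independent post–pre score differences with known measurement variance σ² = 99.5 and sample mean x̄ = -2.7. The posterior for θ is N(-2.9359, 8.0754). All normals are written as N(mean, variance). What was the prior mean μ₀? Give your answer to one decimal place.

With known observation variance, the Normal–Normal posterior has precision τ_n = τ₀ + n/σ² and mean μ_n = (τ₀μ₀ + (n/σ²)x̄)/τ_n.
Here τ₀ = 1/75.3 = 0.013280 and τ_data = 11/99.5 = 0.110553, so τ_n = 0.123833.
Rearranging for μ₀: μ₀ = (μ_n·τ_n − τ_data·x̄)/τ₀ = (-2.9359·0.123833 − 0.110553·-2.7) / 0.013280 = -0.065068/0.013280 ≈ -4.9.

μ₀ = -4.9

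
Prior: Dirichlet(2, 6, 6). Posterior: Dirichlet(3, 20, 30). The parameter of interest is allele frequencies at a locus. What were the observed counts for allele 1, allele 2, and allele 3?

For a Dirichlet(α) prior with multinomial counts c, the posterior is Dirichlet(α + c) componentwise.
Counts are posterior − prior componentwise: 3−2=1, 20−6=14, 30−6=24.

counts (1, 14, 24)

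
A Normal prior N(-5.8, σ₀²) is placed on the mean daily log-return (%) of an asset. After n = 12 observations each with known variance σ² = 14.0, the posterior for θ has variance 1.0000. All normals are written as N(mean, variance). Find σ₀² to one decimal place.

σ₀² = 7.0

For the Normal–Normal model with known σ², precisions add: τ_n = τ₀ + n/σ².
So 1/σ₀² = 1/1.0000 − 12/14.0 = 1.000000 − 0.857143 = 0.142857.
Hence σ₀² = 1/0.142857 ≈ 7.0.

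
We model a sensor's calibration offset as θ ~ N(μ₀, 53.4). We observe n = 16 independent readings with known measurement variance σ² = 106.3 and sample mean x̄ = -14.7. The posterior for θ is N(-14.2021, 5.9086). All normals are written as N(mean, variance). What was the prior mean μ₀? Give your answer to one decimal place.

The posterior mean is a precision-weighted average: μ_n = (τ₀μ₀ + τ_data·x̄)/(τ₀+τ_data), with τ₀=1/σ₀² and τ_data=n/σ².
Here τ₀ = 1/53.4 = 0.018727 and τ_data = 16/106.3 = 0.150517, so τ_n = 0.169244.
Rearranging for μ₀: μ₀ = (μ_n·τ_n − τ_data·x̄)/τ₀ = (-14.2021·0.169244 − 0.150517·-14.7) / 0.018727 = -0.191020/0.018727 ≈ -10.2.

μ₀ = -10.2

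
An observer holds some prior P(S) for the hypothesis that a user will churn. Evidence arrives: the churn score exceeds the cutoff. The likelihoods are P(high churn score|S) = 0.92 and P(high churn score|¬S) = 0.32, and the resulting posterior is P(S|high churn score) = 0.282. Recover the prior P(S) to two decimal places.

P(S) = 0.12

Bayes' rule in odds form gives O(S|E) = O(S)·[P(E|S)/P(E|¬S)], hence O(S) = O(S|E)/LR.
Posterior odds = 0.282/(1−0.282) = 0.3928. LR = 0.92/0.32 = 2.8750.
Prior odds = 0.3928/2.8750 = 0.1366, so P(S) = 0.1366/(1+0.1366) ≈ 0.12.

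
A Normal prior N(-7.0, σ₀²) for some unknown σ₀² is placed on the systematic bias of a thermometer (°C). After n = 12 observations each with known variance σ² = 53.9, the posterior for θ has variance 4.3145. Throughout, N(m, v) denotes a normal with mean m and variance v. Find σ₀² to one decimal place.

For the Normal–Normal model with known σ², precisions add: τ_n = τ₀ + n/σ².
So 1/σ₀² = 1/4.3145 − 12/53.9 = 0.231777 − 0.222635 = 0.009142.
Hence σ₀² = 1/0.009142 ≈ 109.4.

σ₀² = 109.4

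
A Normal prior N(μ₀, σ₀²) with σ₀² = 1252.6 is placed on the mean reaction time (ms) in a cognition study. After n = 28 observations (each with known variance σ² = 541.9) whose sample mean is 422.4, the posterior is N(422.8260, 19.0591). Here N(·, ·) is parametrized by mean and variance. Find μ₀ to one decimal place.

μ₀ = 450.4

With known observation variance, the Normal–Normal posterior has precision τ_n = τ₀ + n/σ² and mean μ_n = (τ₀μ₀ + (n/σ²)x̄)/τ_n.
Here τ₀ = 1/1252.6 = 0.000798 and τ_data = 28/541.9 = 0.051670, so τ_n = 0.052468.
Rearranging for μ₀: μ₀ = (μ_n·τ_n − τ_data·x̄)/τ₀ = (422.8260·0.052468 − 0.051670·422.4) / 0.000798 = 0.359427/0.000798 ≈ 450.4.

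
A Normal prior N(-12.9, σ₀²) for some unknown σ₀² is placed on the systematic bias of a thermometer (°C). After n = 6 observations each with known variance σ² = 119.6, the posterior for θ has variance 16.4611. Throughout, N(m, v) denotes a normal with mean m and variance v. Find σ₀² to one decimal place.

σ₀² = 94.5

For the Normal–Normal model with known σ², precisions add: τ_n = τ₀ + n/σ².
So 1/σ₀² = 1/16.4611 − 6/119.6 = 0.060749 − 0.050167 = 0.010582.
Hence σ₀² = 1/0.010582 ≈ 94.5.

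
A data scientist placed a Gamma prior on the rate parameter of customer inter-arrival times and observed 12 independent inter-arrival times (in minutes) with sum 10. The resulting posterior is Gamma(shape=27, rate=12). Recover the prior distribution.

Gamma–exponential conjugacy: posterior shape = α + n, posterior rate = β + Σtᵢ.
So α = 27 − 12 = 15 and β = 12 − 10 = 2.

Gamma(shape=15, rate=2)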